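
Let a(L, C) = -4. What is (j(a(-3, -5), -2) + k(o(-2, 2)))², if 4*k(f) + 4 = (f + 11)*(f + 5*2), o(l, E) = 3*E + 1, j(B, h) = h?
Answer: 21609/4 ≈ 5402.3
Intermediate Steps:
o(l, E) = 1 + 3*E
k(f) = -1 + (10 + f)*(11 + f)/4 (k(f) = -1 + ((f + 11)*(f + 5*2))/4 = -1 + ((11 + f)*(f + 10))/4 = -1 + ((11 + f)*(10 + f))/4 = -1 + ((10 + f)*(11 + f))/4 = -1 + (10 + f)*(11 + f)/4)
(j(a(-3, -5), -2) + k(o(-2, 2)))² = (-2 + (53/2 + (1 + 3*2)²/4 + 21*(1 + 3*2)/4))² = (-2 + (53/2 + (1 + 6)²/4 + 21*(1 + 6)/4))² = (-2 + (53/2 + (¼)*7² + (21/4)*7))² = (-2 + (53/2 + (¼)*49 + 147/4))² = (-2 + (53/2 + 49/4 + 147/4))² = (-2 + 151/2)² = (147/2)² = 21609/4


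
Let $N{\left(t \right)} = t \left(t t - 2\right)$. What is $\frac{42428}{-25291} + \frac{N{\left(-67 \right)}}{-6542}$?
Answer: $\frac{7325644063}{165453722} \approx 44.276$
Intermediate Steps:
$N{\left(t \right)} = t \left(-2 + t^{2}\right)$ ($N{\left(t \right)} = t \left(t^{2} - 2\right) = t \left(-2 + t^{2}\right)$)
$\frac{42428}{-25291} + \frac{N{\left(-67 \right)}}{-6542} = \frac{42428}{-25291} + \frac{\left(-67\right) \left(-2 + \left(-67\right)^{2}\right)}{-6542} = 42428 \left(- \frac{1}{25291}\right) + - 67 \left(-2 + 4489\right) \left(- \frac{1}{6542}\right) = - \frac{42428}{25291} + \left(-67\right) 4487 \left(- \frac{1}{6542}\right) = - \frac{42428}{25291} - - \frac{300629}{6542} = - \frac{42428}{25291} + \frac{300629}{6542} = \frac{7325644063}{165453722}$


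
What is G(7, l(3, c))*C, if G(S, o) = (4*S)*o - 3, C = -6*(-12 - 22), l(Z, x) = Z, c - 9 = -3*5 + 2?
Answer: 16524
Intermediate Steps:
c = -4 (c = 9 + (-3*5 + 2) = 9 + (-15 + 2) = 9 - 13 = -4)
C = 204 (C = -6*(-34) = 204)
G(S, o) = -3 + 4*S*o (G(S, o) = 4*S*o - 3 = -3 + 4*S*o)
G(7, l(3, c))*C = (-3 + 4*7*3)*204 = (-3 + 84)*204 = 81*204 = 16524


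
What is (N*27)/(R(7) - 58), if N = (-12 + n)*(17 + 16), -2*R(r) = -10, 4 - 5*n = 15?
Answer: 63261/265 ≈ 238.72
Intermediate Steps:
n = -11/5 (n = 4/5 - 1/5*15 = 4/5 - 3 = -11/5 ≈ -2.2000)
R(r) = 5 (R(r) = -1/2*(-10) = 5)
N = -2343/5 (N = (-12 - 11/5)*(17 + 16) = -71/5*33 = -2343/5 ≈ -468.60)
(N*27)/(R(7) - 58) = (-2343/5*27)/(5 - 58) = -63261/5/(-53) = -63261/5*(-1/53) = 63261/265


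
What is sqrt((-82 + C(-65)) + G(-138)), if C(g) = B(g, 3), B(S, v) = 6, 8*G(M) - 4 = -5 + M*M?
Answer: sqrt(36870)/4 ≈ 48.004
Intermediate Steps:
G(M) = -1/8 + M**2/8 (G(M) = 1/2 + (-5 + M*M)/8 = 1/2 + (-5 + M**2)/8 = 1/2 + (-5/8 + M**2/8) = -1/8 + M**2/8)
C(g) = 6
sqrt((-82 + C(-65)) + G(-138)) = sqrt((-82 + 6) + (-1/8 + (1/8)*(-138)**2)) = sqrt(-76 + (-1/8 + (1/8)*19044)) = sqrt(-76 + (-1/8 + 4761/2)) = sqrt(-76 + 19043/8) = sqrt(18435/8) = sqrt(36870)/4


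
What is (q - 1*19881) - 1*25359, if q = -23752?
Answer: -68992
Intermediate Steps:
(q - 1*19881) - 1*25359 = (-23752 - 1*19881) - 1*25359 = (-23752 - 19881) - 25359 = -43633 - 25359 = -68992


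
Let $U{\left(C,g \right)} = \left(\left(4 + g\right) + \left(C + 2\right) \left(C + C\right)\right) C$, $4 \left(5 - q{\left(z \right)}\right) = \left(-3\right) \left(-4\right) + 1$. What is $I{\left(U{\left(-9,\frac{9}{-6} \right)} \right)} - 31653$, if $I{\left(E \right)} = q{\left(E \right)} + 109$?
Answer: $- \frac{126169}{4} \approx -31542.0$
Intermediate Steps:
$q{\left(z \right)} = \frac{7}{4}$ ($q{\left(z \right)} = 5 - \frac{\left(-3\right) \left(-4\right) + 1}{4} = 5 - \frac{12 + 1}{4} = 5 - \frac{13}{4} = \frac{7}{4}$)
$U{\left(C,g \right)} = C \left(4 + g + 2 C \left(2 + C\right)\right)$ ($U{\left(C,g \right)} = \left(\left(4 + g\right) + \left(2 + C\right) 2 C\right) C = \left(\left(4 + g\right) + 2 C \left(2 + C\right)\right) C = \left(4 + g + 2 C \left(2 + C\right)\right) C = C \left(4 + g + 2 C \left(2 + C\right)\right)$)
$I{\left(E \right)} = \frac{443}{4}$ ($I{\left(E \right)} = \frac{7}{4} + 109 = \frac{443}{4}$)
$I{\left(U{\left(-9,\frac{9}{-6} \right)} \right)} - 31653 = \frac{443}{4} - 31653 = - \frac{126169}{4}$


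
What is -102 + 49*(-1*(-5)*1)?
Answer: 143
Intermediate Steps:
-102 + 49*(-1*(-5)*1) = -102 + 49*(5*1) = -102 + 49*5 = -102 + 245 = 143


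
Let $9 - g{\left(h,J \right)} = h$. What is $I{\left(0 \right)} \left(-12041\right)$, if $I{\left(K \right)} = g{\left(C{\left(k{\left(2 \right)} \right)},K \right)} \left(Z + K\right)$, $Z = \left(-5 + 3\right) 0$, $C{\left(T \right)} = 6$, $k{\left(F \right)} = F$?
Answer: $0$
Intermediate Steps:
$g{\left(h,J \right)} = 9 - h$
$Z = 0$ ($Z = \left(-2\right) 0 = 0$)
$I{\left(K \right)} = 3 K$ ($I{\left(K \right)} = \left(9 - 6\right) \left(0 + K\right) = \left(9 - 6\right) K = 3 K$)
$I{\left(0 \right)} \left(-12041\right) = 3 \cdot 0 \left(-12041\right) = 0 \left(-12041\right) = 0$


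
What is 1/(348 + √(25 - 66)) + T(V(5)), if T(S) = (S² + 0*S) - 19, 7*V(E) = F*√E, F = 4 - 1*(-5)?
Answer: (-526*√41 + 182999*I)/(49*(√41 - 348*I)) ≈ -10.732 - 5.2855e-5*I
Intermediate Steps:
F = 9 (F = 4 + 5 = 9)
V(E) = 9*√E/7 (V(E) = (9*√E)/7 = 9*√E/7)
T(S) = -19 + S² (T(S) = (S² + 0) - 19 = S² - 19 = -19 + S²)
1/(348 + √(25 - 66)) + T(V(5)) = 1/(348 + √(25 - 66)) + (-19 + (9*√5/7)²) = 1/(348 + √(-41)) + (-19 + 405/49) = 1/(348 + I*√41) - 526/49 = -526/49 + 1/(348 + I*√41)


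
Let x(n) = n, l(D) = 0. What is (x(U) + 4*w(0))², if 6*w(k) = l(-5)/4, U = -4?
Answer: 16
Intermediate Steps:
w(k) = 0 (w(k) = (0/4)/6 = (0*(¼))/6 = (⅙)*0 = 0)
(x(U) + 4*w(0))² = (-4 + 4*0)² = (-4 + 0)² = (-4)² = 16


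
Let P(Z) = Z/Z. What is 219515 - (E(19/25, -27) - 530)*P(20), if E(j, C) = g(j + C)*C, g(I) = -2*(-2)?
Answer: 220153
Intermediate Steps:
g(I) = 4
E(j, C) = 4*C
P(Z) = 1
219515 - (E(19/25, -27) - 530)*P(20) = 219515 - (4*(-27) - 530) = 219515 - (-108 - 530) = 219515 - (-638) = 219515 - 1*(-638) = 219515 + 638 = 220153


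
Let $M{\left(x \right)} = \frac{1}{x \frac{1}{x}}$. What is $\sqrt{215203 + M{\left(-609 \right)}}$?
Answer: $2 \sqrt{53801} \approx 463.9$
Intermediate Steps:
$M{\left(x \right)} = 1$ ($M{\left(x \right)} = 1^{-1} = 1$)
$\sqrt{215203 + M{\left(-609 \right)}} = \sqrt{215203 + 1} = \sqrt{215204} = 2 \sqrt{53801}$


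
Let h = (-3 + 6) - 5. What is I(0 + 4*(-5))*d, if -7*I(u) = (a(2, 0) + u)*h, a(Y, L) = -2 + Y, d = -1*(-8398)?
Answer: -335920/7 ≈ -47989.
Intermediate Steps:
d = 8398
h = -2 (h = 3 - 5 = -2)
I(u) = 2*u/7 (I(u) = -((-2 + 2) + u)*(-2)/7 = -(0 + u)*(-2)/7 = -u*(-2)/7 = -(-2)*u/7 = 2*u/7)
I(0 + 4*(-5))*d = (2*(0 + 4*(-5))/7)*8398 = (2*(0 - 20)/7)*8398 = ((2/7)*(-20))*8398 = -40/7*8398 = -335920/7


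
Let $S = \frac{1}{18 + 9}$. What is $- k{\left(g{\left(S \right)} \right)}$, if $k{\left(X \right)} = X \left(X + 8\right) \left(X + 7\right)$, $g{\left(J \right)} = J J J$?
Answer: $- \frac{21695842630}{7625597484987} \approx -0.0028451$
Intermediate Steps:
$S = \frac{1}{27} \approx 0.037037$
$g{\left(J \right)} = J^{3}$ ($g{\left(J \right)} = J^{2} J = J^{3}$)
$k{\left(X \right)} = X \left(7 + X\right) \left(8 + X\right)$ ($k{\left(X \right)} = X \left(8 + X\right) \left(7 + X\right) = X \left(7 + X\right) \left(8 + X\right)$)
$- k{\left(g{\left(S \right)} \right)} = - \frac{56 + \left(\left(\frac{1}{27}\right)^{3}\right)^{2} + \frac{15}{19683}}{19683} = - \frac{56 + \left(\frac{1}{19683}\right)^{2} + 15 \cdot \frac{1}{19683}}{19683} = - \frac{56 + \frac{1}{387420489} + \frac{5}{6561}}{19683} = - \frac{21695842630}{19683 \cdot 387420489} = \left(-1\right) \frac{21695842630}{7625597484987} = - \frac{21695842630}{7625597484987}$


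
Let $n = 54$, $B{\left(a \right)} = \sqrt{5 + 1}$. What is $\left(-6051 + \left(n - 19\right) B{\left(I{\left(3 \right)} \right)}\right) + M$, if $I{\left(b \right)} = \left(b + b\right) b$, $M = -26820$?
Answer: $-32871 + 35 \sqrt{6} \approx -32785.0$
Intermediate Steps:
$I{\left(b \right)} = 2 b^{2}$ ($I{\left(b \right)} = 2 b b = 2 b^{2}$)
$B{\left(a \right)} = \sqrt{6}$
$\left(-6051 + \left(n - 19\right) B{\left(I{\left(3 \right)} \right)}\right) + M = \left(-6051 + \left(54 - 19\right) \sqrt{6}\right) - 26820 = \left(-6051 + 35 \sqrt{6}\right) - 26820 = -32871 + 35 \sqrt{6}$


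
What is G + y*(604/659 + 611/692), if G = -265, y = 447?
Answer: 245968379/456028 ≈ 539.37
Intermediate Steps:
G + y*(604/659 + 611/692) = -265 + 447*(604/659 + 611/692) = -265 + 447*(820617/456028) = -265 + 366815799/456028 = 245968379/456028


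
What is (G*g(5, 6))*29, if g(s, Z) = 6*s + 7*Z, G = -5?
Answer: -10440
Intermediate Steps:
(G*g(5, 6))*29 = -5*(6*5 + 7*6)*29 = -5*(30 + 42)*29 = -5*72*29 = -360*29 = -10440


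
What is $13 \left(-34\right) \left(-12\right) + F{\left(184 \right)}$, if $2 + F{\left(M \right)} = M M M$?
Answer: $6234806$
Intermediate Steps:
$F{\left(M \right)} = -2 + M^{3}$ ($F{\left(M \right)} = -2 + M M M = -2 + M^{2} M = -2 + M^{3}$)
$13 \left(-34\right) \left(-12\right) + F{\left(184 \right)} = 13 \left(-34\right) \left(-12\right) - \left(2 - 184^{3}\right) = \left(-442\right) \left(-12\right) + \left(-2 + 6229504\right) = 5304 + 6229502 = 6234806$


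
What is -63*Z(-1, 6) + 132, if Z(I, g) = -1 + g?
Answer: -183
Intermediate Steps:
-63*Z(-1, 6) + 132 = -63*(-1 + 6) + 132 = -63*5 + 132 = -315 + 132 = -183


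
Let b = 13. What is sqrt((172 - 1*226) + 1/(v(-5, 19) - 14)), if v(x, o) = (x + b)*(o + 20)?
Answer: I*sqrt(4795118)/298 ≈ 7.3482*I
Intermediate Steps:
v(x, o) = (13 + x)*(20 + o) (v(x, o) = (x + 13)*(o + 20) = (13 + x)*(20 + o))
sqrt((172 - 1*226) + 1/(v(-5, 19) - 14)) = sqrt((172 - 1*226) + 1/((260 + 13*19 + 20*(-5) + 19*(-5)) - 14)) = sqrt((172 - 226) + 1/((260 + 247 - 100 - 95) - 14)) = sqrt(-54 + 1/(312 - 14)) = sqrt(-54 + 1/298) = sqrt(-16091/298) = I*sqrt(4795118)/298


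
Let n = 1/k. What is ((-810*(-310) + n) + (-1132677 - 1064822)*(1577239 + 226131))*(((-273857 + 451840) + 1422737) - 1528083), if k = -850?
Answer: -244675409567627041137/850 ≈ -2.8785e+17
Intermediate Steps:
n = -1/850 (n = 1/(-850) = -1/850 ≈ -0.0011765)
((-810*(-310) + n) + (-1132677 - 1064822)*(1577239 + 226131))*(((-273857 + 451840) + 1422737) - 1528083) = ((-810*(-310) - 1/850) + (-1132677 - 1064822)*(1577239 + 226131))*(((-273857 + 451840) + 1422737) - 1528083) = ((251100 - 1/850) - 2197499*1803370)*((177983 + 1422737) - 1528083) = (213434999/850 - 3962903771630)*(1600720 - 1528083) = -3368467992450501/850*72637 = -244675409567627041137/850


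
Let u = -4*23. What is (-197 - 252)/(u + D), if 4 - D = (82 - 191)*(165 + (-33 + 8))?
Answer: -449/15172 ≈ -0.029594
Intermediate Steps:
D = 15264 (D = 4 - (82 - 191)*(165 + (-33 + 8)) = 4 - (-109)*(165 - 25) = 4 - (-109)*140 = 4 - 1*(-15260) = 4 + 15260 = 15264)
u = -92
(-197 - 252)/(u + D) = (-197 - 252)/(-92 + 15264) = -449/15172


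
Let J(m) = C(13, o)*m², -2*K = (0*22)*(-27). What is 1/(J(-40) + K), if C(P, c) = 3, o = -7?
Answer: 1/4800 ≈ 0.00020833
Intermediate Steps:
K = 0 (K = -0*22*(-27)/2 = -0*(-27) = -½*0 = 0)
J(m) = 3*m²
1/(J(-40) + K) = 1/(3*(-40)² + 0) = 1/(3*1600 + 0) = 1/(4800 + 0) = 1/4800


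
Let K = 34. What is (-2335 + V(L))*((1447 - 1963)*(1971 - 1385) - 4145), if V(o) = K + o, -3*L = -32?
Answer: 2106105791/3 ≈ 7.0203e+8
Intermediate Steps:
L = 32/3 (L = -1/3*(-32) = 32/3 ≈ 10.667)
V(o) = 34 + o
(-2335 + V(L))*((1447 - 1963)*(1971 - 1385) - 4145) = (-2335 + (34 + 32/3))*((1447 - 1963)*(1971 - 1385) - 4145) = (-2335 + 134/3)*(-516*586 - 4145) = -6871*(-302376 - 4145)/3 = -6871/3*(-306521) = 2106105791/3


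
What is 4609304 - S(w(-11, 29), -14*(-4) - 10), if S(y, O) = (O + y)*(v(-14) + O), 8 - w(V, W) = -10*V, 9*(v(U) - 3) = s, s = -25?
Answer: 41507032/9 ≈ 4.6119e+6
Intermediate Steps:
v(U) = 2/9 (v(U) = 3 + (⅑)*(-25) = 3 - 25/9 = 2/9)
w(V, W) = 8 + 10*V (w(V, W) = 8 - (-10)*V = 8 + 10*V)
S(y, O) = (2/9 + O)*(O + y) (S(y, O) = (O + y)*(2/9 + O) = (2/9 + O)*(O + y))
4609304 - S(w(-11, 29), -14*(-4) - 10) = 4609304 - ((-14*(-4) - 10)² + 2*(-14*(-4) - 10)/9 + 2*(8 + 10*(-11))/9 + (-14*(-4) - 10)*(8 + 10*(-11))) = 4609304 - ((56 - 10)² + 2*(56 - 10)/9 + 2*(8 - 110)/9 + (56 - 10)*(8 - 110)) = 4609304 - (46² + (2/9)*46 + (2/9)*(-102) + 46*(-102)) = 4609304 - (2116 + 92/9 - 68/3 - 4692) = 4609304 - 1*(-23296/9) = 4609304 + 23296/9 = 41507032/9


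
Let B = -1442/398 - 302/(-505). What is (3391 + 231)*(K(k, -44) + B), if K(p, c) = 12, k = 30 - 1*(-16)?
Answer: 3266801326/100495 ≈ 32507.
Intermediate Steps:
k = 46 (k = 30 + 16 = 46)
B = -304007/100495 (B = -1442*1/398 - 302*(-1/505) = -721/199 + 302/505 = -304007/100495 ≈ -3.0251)
(3391 + 231)*(K(k, -44) + B) = (3391 + 231)*(12 - 304007/100495) = 3622*(901933/100495) = 3266801326/100495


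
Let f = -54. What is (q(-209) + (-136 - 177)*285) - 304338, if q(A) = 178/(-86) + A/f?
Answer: -913802665/2322 ≈ -3.9354e+5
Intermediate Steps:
q(A) = -89/43 - A/54 (q(A) = 178/(-86) + A/(-54) = 178*(-1/86) + A*(-1/54) = -89/43 - A/54)
(q(-209) + (-136 - 177)*285) - 304338 = ((-89/43 - 1/54*(-209)) + (-136 - 177)*285) - 304338 = ((-89/43 + 209/54) - 313*285) - 304338 = (4181/2322 - 89205) - 304338 = -207129829/2322 - 304338 = -913802665/2322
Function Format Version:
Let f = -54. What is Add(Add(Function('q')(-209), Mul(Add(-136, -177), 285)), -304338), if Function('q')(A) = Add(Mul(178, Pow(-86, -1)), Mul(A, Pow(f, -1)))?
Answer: Rational(-913802665, 2322) ≈ -3.9354e+5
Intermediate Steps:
Function('q')(A) = Add(Rational(-89, 43), Mul(Rational(-1, 54), A)) (Function('q')(A) = Add(Mul(178, Pow(-86, -1)), Mul(A, Pow(-54, -1))) = Add(Mul(178, Rational(-1, 86)), Mul(A, Rational(-1, 54))) = Add(Rational(-89, 43), Mul(Rational(-1, 54), A)))
Add(Add(Function('q')(-209), Mul(Add(-136, -177), 285)), -304338) = Add(Add(Add(Rational(-89, 43), Mul(Rational(-1, 54), -209)), Mul(Add(-136, -177), 285)), -304338) = Add(Add(Add(Rational(-89, 43), Rational(209, 54)), Mul(-313, 285)), -304338) = Add(Add(Rational(4181, 2322), -89205), -304338) = Add(Rational(-207129829, 2322), -304338) = Rational(-913802665, 2322)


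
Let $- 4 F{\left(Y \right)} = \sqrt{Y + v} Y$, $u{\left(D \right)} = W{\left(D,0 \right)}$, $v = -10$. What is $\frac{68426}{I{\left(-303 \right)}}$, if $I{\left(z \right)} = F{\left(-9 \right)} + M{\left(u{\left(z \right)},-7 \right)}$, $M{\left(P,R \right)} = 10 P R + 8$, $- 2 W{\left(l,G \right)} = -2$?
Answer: $- \frac{67878592}{63043} - \frac{2463336 i \sqrt{19}}{63043} \approx -1076.7 - 170.32 i$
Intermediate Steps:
$W{\left(l,G \right)} = 1$ ($W{\left(l,G \right)} = \left(- \frac{1}{2}\right) \left(-2\right) = 1$)
$u{\left(D \right)} = 1$
$M{\left(P,R \right)} = 8 + 10 P R$ ($M{\left(P,R \right)} = 10 P R + 8 = 8 + 10 P R$)
$F{\left(Y \right)} = - \frac{Y \sqrt{-10 + Y}}{4}$ ($F{\left(Y \right)} = - \frac{\sqrt{Y - 10} Y}{4} = - \frac{\sqrt{-10 + Y} Y}{4} = - \frac{Y \sqrt{-10 + Y}}{4}$)
$I{\left(z \right)} = -62 + \frac{9 i \sqrt{19}}{4}$ ($I{\left(z \right)} = \left(- \frac{1}{4}\right) \left(-9\right) \sqrt{-10 - 9} + \left(8 + 10 \cdot 1 \left(-7\right)\right) = \left(- \frac{1}{4}\right) \left(-9\right) \sqrt{-19} + \left(8 - 70\right) = \left(- \frac{1}{4}\right) \left(-9\right) i \sqrt{19} - 62 = \frac{9 i \sqrt{19}}{4} - 62 = -62 + \frac{9 i \sqrt{19}}{4}$)
$\frac{68426}{I{\left(-303 \right)}} = \frac{68426}{-62 + \frac{9 i \sqrt{19}}{4}}$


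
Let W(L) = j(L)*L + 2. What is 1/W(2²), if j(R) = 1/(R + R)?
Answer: ⅖ ≈ 0.40000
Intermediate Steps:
j(R) = 1/(2*R)
W(L) = 5/2 (W(L) = (1/(2*L))*L + 2 = ½ + 2 = 5/2)
1/W(2²) = 1/(5/2) = ⅖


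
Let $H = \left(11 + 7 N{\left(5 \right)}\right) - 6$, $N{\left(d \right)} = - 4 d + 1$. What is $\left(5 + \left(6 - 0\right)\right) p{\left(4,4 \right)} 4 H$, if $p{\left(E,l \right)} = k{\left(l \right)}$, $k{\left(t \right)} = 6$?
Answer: $-33792$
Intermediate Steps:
$p{\left(E,l \right)} = 6$
$N{\left(d \right)} = 1 - 4 d$
$H = -128$ ($H = \left(11 + 7 \left(1 - 20\right)\right) - 6 = \left(11 + 7 \left(-19\right)\right) - 6 = \left(11 - 133\right) - 6 = -122 - 6 = -128$)
$\left(5 + \left(6 - 0\right)\right) p{\left(4,4 \right)} 4 H = \left(5 + \left(6 - 0\right)\right) 6 \cdot 4 \left(-128\right) = \left(5 + \left(6 + 0\right)\right) 6 \cdot 4 \left(-128\right) = \left(5 + 6\right) 6 \cdot 4 \left(-128\right) = 11 \cdot 6 \cdot 4 \left(-128\right) = 66 \cdot 4 \left(-128\right) = 264 \left(-128\right) = -33792$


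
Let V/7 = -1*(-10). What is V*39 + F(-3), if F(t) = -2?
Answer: 2728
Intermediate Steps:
V = 70 (V = 7*(-1*(-10)) = 7*10 = 70)
V*39 + F(-3) = 70*39 - 2 = 2730 - 2 = 2728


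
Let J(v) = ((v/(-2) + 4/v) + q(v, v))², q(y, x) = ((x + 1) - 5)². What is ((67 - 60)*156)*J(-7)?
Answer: 117398775/7 ≈ 1.6771e+7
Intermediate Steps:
q(y, x) = (-4 + x)² (q(y, x) = ((1 + x) - 5)² = (-4 + x)²)
J(v) = ((-4 + v)² + 4/v - v/2)² (J(v) = ((v/(-2) + 4/v) + (-4 + v)²)² = ((v*(-½) + 4/v) + (-4 + v)²)² = ((-v/2 + 4/v) + (-4 + v)²)² = ((4/v - v/2) + (-4 + v)²)² = ((-4 + v)² + 4/v - v/2)²)
((67 - 60)*156)*J(-7) = ((67 - 60)*156)*((¼)*(8 - 1*(-7)² + 2*(-7)*(-4 - 7)²)²/(-7)²) = (7*156)*((¼)*(1/49)*(8 - 1*49 + 2*(-7)*(-11)²)²) = 1092*((¼)*(1/49)*(8 - 49 + 2*(-7)*121)²) = 1092*((¼)*(1/49)*(8 - 49 - 1694)²) = 1092*((¼)*(1/49)*(-1735)²) = 1092*((¼)*(1/49)*3010225) = 1092*(3010225/196) = 117398775/7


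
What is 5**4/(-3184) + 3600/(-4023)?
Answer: -1552975/1423248 ≈ -1.0911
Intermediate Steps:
5**4/(-3184) + 3600/(-4023) = 625*(-1/3184) + 3600*(-1/4023) = -625/3184 - 400/447 = -1552975/1423248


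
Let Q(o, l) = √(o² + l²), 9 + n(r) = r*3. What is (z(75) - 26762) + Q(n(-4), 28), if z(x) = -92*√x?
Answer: -26727 - 460*√3 ≈ -27524.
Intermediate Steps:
n(r) = -9 + 3*r (n(r) = -9 + r*3 = -9 + 3*r)
Q(o, l) = √(l² + o²)
(z(75) - 26762) + Q(n(-4), 28) = (-460*√3 - 26762) + √(28² + (-9 + 3*(-4))²) = (-460*√3 - 26762) + √(784 + (-9 - 12)²) = (-460*√3 - 26762) + √(784 + (-21)²) = (-26762 - 460*√3) + √(784 + 441) = (-26762 - 460*√3) + √1225 = (-26762 - 460*√3) + 35 = -26727 - 460*√3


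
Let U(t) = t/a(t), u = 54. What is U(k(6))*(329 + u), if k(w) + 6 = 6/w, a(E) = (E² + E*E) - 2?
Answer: -1915/48 ≈ -39.896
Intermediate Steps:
a(E) = -2 + 2*E² (a(E) = (E² + E²) - 2 = 2*E² - 2 = -2 + 2*E²)
k(w) = -6 + 6/w
U(t) = t/(-2 + 2*t²)
U(k(6))*(329 + u) = ((-6 + 6/6)/(2*(-1 + (-6 + 6/6)²)))*(329 + 54) = ((-6 + 6*(⅙))/(2*(-1 + (-6 + 6*(⅙))²)))*383 = ((-6 + 1)/(2*(-1 + (-6 + 1)²)))*383 = ((½)*(-5)/(-1 + (-5)²))*383 = ((½)*(-5)/(-1 + 25))*383 = ((½)*(-5)/24)*383 = ((½)*(-5)*(1/24))*383 = -5/48*383 = -1915/48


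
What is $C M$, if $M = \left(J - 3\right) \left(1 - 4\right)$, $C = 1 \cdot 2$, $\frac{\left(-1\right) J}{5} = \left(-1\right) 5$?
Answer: $-132$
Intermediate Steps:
$J = 25$ ($J = - 5 \left(\left(-1\right) 5\right) = \left(-5\right) \left(-5\right) = 25$)
$C = 2$
$M = -66$ ($M = \left(25 - 3\right) \left(1 - 4\right) = 22 \left(-3\right) = -66$)
$C M = 2 \left(-66\right) = -132$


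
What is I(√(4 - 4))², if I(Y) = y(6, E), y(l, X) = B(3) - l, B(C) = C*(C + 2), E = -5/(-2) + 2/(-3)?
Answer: 81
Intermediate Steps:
E = 11/6 (E = -5*(-½) + 2*(-⅓) = 5/2 - ⅔ = 11/6 ≈ 1.8333)
B(C) = C*(2 + C)
y(l, X) = 15 - l (y(l, X) = 3*(2 + 3) - l = 3*5 - l = 15 - l)
I(Y) = 9 (I(Y) = 15 - 1*6 = 15 - 6 = 9)
I(√(4 - 4))² = 9² = 81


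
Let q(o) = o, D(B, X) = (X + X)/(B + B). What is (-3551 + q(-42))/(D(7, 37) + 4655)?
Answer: -25151/32622 ≈ -0.77098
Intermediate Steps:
D(B, X) = X/B (D(B, X) = (2*X)/((2*B)) = (2*X)*(1/(2*B)) = X/B)
(-3551 + q(-42))/(D(7, 37) + 4655) = (-3551 - 42)/(37/7 + 4655) = -3593/(37*(⅐) + 4655) = -3593/(37/7 + 4655) = -3593/32622/7 = -3593*7/32622 = -25151/32622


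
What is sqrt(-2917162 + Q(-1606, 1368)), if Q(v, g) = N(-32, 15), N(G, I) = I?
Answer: I*sqrt(2917147) ≈ 1708.0*I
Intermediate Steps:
Q(v, g) = 15
sqrt(-2917162 + Q(-1606, 1368)) = sqrt(-2917162 + 15) = sqrt(-2917147) = I*sqrt(2917147)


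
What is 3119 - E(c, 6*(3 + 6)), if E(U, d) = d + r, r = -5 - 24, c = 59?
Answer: 3094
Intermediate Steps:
r = -29
E(U, d) = -29 + d (E(U, d) = d - 29 = -29 + d)
3119 - E(c, 6*(3 + 6)) = 3119 - (-29 + 6*(3 + 6)) = 3119 - (-29 + 6*9) = 3119 - (-29 + 54) = 3119 - 1*25 = 3119 - 25 = 3094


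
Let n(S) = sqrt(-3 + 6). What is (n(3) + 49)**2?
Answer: (49 + sqrt(3))**2 ≈ 2573.7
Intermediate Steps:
n(S) = sqrt(3)
(n(3) + 49)**2 = (sqrt(3) + 49)**2 = (49 + sqrt(3))**2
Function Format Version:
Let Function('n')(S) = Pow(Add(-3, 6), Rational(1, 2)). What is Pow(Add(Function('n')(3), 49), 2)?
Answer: Pow(Add(49, Pow(3, Rational(1, 2))), 2) ≈ 2573.7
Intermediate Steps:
Function('n')(S) = Pow(3, Rational(1, 2))
Pow(Add(Function('n')(3), 49), 2) = Pow(Add(Pow(3, Rational(1, 2)), 49), 2) = Pow(Add(49, Pow(3, Rational(1, 2))), 2)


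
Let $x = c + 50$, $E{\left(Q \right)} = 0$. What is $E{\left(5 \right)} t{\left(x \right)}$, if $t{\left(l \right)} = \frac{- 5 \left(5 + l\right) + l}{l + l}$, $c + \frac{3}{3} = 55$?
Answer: $0$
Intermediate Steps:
$c = 54$ ($c = -1 + 55 = 54$)
$x = 104$ ($x = 54 + 50 = 104$)
$t{\left(l \right)} = \frac{-25 - 4 l}{2 l}$ ($t{\left(l \right)} = \frac{\left(-25 - 5 l\right) + l}{2 l} = \left(-25 - 4 l\right) \frac{1}{2 l} = \frac{-25 - 4 l}{2 l}$)
$E{\left(5 \right)} t{\left(x \right)} = 0 \left(-2 - \frac{25}{2 \cdot 104}\right) = 0 \left(-2 - \frac{25}{208}\right) = 0 \left(- \frac{441}{208}\right) = 0$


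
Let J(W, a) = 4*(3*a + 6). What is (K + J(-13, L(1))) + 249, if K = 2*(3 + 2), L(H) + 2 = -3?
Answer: 223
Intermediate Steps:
L(H) = -5 (L(H) = -2 - 3 = -5)
J(W, a) = 24 + 12*a (J(W, a) = 4*(6 + 3*a) = 24 + 12*a)
K = 10 (K = 2*5 = 10)
(K + J(-13, L(1))) + 249 = (10 + (24 + 12*(-5))) + 249 = (10 + (24 - 60)) + 249 = (10 - 36) + 249 = -26 + 249 = 223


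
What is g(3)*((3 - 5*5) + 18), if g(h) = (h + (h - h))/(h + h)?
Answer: -2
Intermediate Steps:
g(h) = ½ (g(h) = (h + 0)/((2*h)) = h*(1/(2*h)) = ½)
g(3)*((3 - 5*5) + 18) = ((3 - 5*5) + 18)/2 = ((3 - 25) + 18)/2 = (-22 + 18)/2 = (½)*(-4) = -2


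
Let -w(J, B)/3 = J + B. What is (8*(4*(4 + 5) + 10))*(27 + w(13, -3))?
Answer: -1104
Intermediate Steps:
w(J, B) = -3*B - 3*J (w(J, B) = -3*(J + B) = -3*(B + J) = -3*B - 3*J)
(8*(4*(4 + 5) + 10))*(27 + w(13, -3)) = (8*(4*(4 + 5) + 10))*(27 + (-3*(-3) - 3*13)) = (8*(4*9 + 10))*(27 + (9 - 39)) = (8*(36 + 10))*(27 - 30) = (8*46)*(-3) = 368*(-3) = -1104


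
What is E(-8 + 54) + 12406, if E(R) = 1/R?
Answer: 570677/46 ≈ 12406.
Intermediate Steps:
E(-8 + 54) + 12406 = 1/(-8 + 54) + 12406 = 1/46 + 12406 = 570677/46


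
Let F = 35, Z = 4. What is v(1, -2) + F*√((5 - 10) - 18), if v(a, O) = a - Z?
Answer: -3 + 35*I*√23 ≈ -3.0 + 167.85*I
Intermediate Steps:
v(a, O) = -4 + a (v(a, O) = a - 1*4 = a - 4 = -4 + a)
v(1, -2) + F*√((5 - 10) - 18) = (-4 + 1) + 35*√((5 - 10) - 18) = -3 + 35*√(-5 - 18) = -3 + 35*√(-23) = -3 + 35*(I*√23) = -3 + 35*I*√23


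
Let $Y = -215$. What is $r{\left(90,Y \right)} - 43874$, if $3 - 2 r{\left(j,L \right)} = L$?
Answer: $-43765$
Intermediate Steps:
$r{\left(j,L \right)} = \frac{3}{2} - \frac{L}{2}$
$r{\left(90,Y \right)} - 43874 = \left(\frac{3}{2} - - \frac{215}{2}\right) - 43874 = \left(\frac{3}{2} + \frac{215}{2}\right) - 43874 = 109 - 43874 = -43765$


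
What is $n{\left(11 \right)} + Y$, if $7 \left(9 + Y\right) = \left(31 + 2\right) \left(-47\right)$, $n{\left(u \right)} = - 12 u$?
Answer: $- \frac{2538}{7} \approx -362.57$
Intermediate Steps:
$Y = - \frac{1614}{7}$ ($Y = -9 + \frac{\left(31 + 2\right) \left(-47\right)}{7} = -9 + \frac{33 \left(-47\right)}{7} = -9 + \frac{1}{7} \left(-1551\right) = -9 - \frac{1551}{7} = - \frac{1614}{7} \approx -230.57$)
$n{\left(11 \right)} + Y = \left(-12\right) 11 - \frac{1614}{7} = -132 - \frac{1614}{7} = - \frac{2538}{7}$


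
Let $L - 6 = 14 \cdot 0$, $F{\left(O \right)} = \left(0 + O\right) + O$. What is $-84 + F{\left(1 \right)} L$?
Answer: $-72$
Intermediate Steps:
$F{\left(O \right)} = 2 O$ ($F{\left(O \right)} = O + O = 2 O$)
$L = 6$ ($L = 6 + 14 \cdot 0 = 6 + 0 = 6$)
$-84 + F{\left(1 \right)} L = -84 + 2 \cdot 1 \cdot 6 = -84 + 2 \cdot 6 = -84 + 12 = -72$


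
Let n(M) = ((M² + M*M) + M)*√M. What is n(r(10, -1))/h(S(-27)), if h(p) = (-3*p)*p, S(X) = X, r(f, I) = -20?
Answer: -520*I*√5/729 ≈ -1.595*I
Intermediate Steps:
n(M) = √M*(M + 2*M²) (n(M) = ((M² + M²) + M)*√M = (2*M² + M)*√M = (M + 2*M²)*√M = √M*(M + 2*M²))
h(p) = -3*p²
n(r(10, -1))/h(S(-27)) = ((-20)^(3/2)*(1 + 2*(-20)))/((-3*(-27)²)) = ((-40*I*√5)*(1 - 40))/((-3*729)) = (-40*I*√5*(-39))/(-2187) = (1560*I*√5)*(-1/2187) = -520*I*√5/729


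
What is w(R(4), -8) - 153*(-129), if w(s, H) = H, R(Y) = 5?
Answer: 19729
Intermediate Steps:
w(R(4), -8) - 153*(-129) = -8 - 153*(-129) = -8 + 19737 = 19729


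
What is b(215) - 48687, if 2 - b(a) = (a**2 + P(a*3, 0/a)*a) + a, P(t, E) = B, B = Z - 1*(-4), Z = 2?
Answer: -96415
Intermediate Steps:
B = 6 (B = 2 - 1*(-4) = 2 + 4 = 6)
P(t, E) = 6
b(a) = 2 - a**2 - 7*a (b(a) = 2 - ((a**2 + 6*a) + a) = 2 - (a**2 + 7*a) = 2 + (-a**2 - 7*a) = 2 - a**2 - 7*a)
b(215) - 48687 = (2 - 1*215**2 - 7*215) - 48687 = (2 - 1*46225 - 1505) - 48687 = (2 - 46225 - 1505) - 48687 = -47728 - 48687 = -96415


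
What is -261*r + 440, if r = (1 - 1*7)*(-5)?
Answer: -7390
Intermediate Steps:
r = 30 (r = (1 - 7)*(-5) = -6*(-5) = 30)
-261*r + 440 = -261*30 + 440 = -7830 + 440 = -7390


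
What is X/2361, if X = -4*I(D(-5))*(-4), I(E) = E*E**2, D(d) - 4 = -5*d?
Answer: 390224/2361 ≈ 165.28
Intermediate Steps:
D(d) = 4 - 5*d
I(E) = E**3
X = 390224 (X = -4*(4 - 5*(-5))**3*(-4) = -4*(4 + 25)**3*(-4) = -4*29**3*(-4) = -4*24389*(-4) = -97556*(-4) = 390224)
X/2361 = 390224/2361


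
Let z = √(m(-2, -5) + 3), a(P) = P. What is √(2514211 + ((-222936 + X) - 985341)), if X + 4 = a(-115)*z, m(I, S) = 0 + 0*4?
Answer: √(1305930 - 115*√3) ≈ 1142.7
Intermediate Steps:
m(I, S) = 0 (m(I, S) = 0 + 0 = 0)
z = √3 (z = √(0 + 3) = √3 ≈ 1.7320)
X = -4 - 115*√3 ≈ -203.19
√(2514211 + ((-222936 + X) - 985341)) = √(2514211 + ((-222936 + (-4 - 115*√3)) - 985341)) = √(2514211 + ((-222940 - 115*√3) - 985341)) = √(2514211 + (-1208281 - 115*√3)) = √(1305930 - 115*√3)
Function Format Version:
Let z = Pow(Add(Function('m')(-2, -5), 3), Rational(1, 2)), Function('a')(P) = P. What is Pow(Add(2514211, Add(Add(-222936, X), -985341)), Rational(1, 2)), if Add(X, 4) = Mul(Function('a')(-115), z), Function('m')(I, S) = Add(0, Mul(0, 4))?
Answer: Pow(Add(1305930, Mul(-115, Pow(3, Rational(1, 2)))), Rational(1, 2)) ≈ 1142.7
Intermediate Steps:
Function('m')(I, S) = 0 (Function('m')(I, S) = Add(0, 0) = 0)
z = Pow(3, Rational(1, 2)) (z = Pow(Add(0, 3), Rational(1, 2)) = Pow(3, Rational(1, 2)) ≈ 1.7320)
X = Add(-4, Mul(-115, Pow(3, Rational(1, 2)))) ≈ -203.19
Pow(Add(2514211, Add(Add(-222936, X), -985341)), Rational(1, 2)) = Pow(Add(2514211, Add(Add(-222936, Add(-4, Mul(-115, Pow(3, Rational(1, 2))))), -985341)), Rational(1, 2)) = Pow(Add(2514211, Add(Add(-222940, Mul(-115, Pow(3, Rational(1, 2)))), -985341)), Rational(1, 2)) = Pow(Add(2514211, Add(-1208281, Mul(-115, Pow(3, Rational(1, 2))))), Rational(1, 2)) = Pow(Add(1305930, Mul(-115, Pow(3, Rational(1, 2)))), Rational(1, 2))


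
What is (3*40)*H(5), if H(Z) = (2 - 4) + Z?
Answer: 360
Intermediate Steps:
H(Z) = -2 + Z
(3*40)*H(5) = (3*40)*(-2 + 5) = 120*3 = 360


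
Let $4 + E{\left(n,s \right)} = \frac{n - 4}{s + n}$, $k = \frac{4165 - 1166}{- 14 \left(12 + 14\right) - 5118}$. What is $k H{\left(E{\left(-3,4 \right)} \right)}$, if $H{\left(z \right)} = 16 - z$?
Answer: $- \frac{80973}{5482} \approx -14.771$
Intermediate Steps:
$k = - \frac{2999}{5482}$ ($k = \frac{2999}{\left(-14\right) 26 - 5118} = \frac{2999}{-364 - 5118} = \frac{2999}{-5482} = 2999 \left(- \frac{1}{5482}\right) = - \frac{2999}{5482} \approx -0.54706$)
$E{\left(n,s \right)} = -4 + \frac{-4 + n}{n + s}$ ($E{\left(n,s \right)} = -4 + \frac{n - 4}{s + n} = -4 + \frac{-4 + n}{n + s}$)
$k H{\left(E{\left(-3,4 \right)} \right)} = - \frac{2999 \left(16 - \frac{-4 - 16 - -9}{-3 + 4}\right)}{5482} = - \frac{2999 \left(16 - \frac{-4 - 16 + 9}{1}\right)}{5482} = - \frac{2999 \left(16 - 1 \left(-11\right)\right)}{5482} = - \frac{2999 \left(16 - -11\right)}{5482} = - \frac{2999 \left(16 + 11\right)}{5482} = \left(- \frac{2999}{5482}\right) 27 = - \frac{80973}{5482}$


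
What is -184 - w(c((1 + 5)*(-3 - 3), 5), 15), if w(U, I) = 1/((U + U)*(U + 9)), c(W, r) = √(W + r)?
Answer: (-11407*√31 + 102672*I)/(62*(√31 - 9*I)) ≈ -184.0 + 0.0072163*I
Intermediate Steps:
w(U, I) = 1/(2*U*(9 + U)) (w(U, I) = 1/((2*U)*(9 + U)) = 1/(2*U*(9 + U)))
-184 - w(c((1 + 5)*(-3 - 3), 5), 15) = -184 - 1/(2*(√((1 + 5)*(-3 - 3) + 5))*(9 + √((1 + 5)*(-3 - 3) + 5))) = -184 - 1/(2*(√(6*(-6) + 5))*(9 + √(6*(-6) + 5))) = -184 - 1/(2*(√(-36 + 5))*(9 + √(-36 + 5))) = -184 - 1/(2*(√(-31))*(9 + √(-31))) = -184 - 1/(2*(I*√31)*(9 + I*√31)) = -184 - (-I*√31/31)/(2*(9 + I*√31)) = -184 - (-1)*I*√31/(62*(9 + I*√31)) = -184 + I*√31/(62*(9 + I*√31))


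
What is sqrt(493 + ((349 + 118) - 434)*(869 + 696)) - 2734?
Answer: -2734 + sqrt(52138) ≈ -2505.7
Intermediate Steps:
sqrt(493 + ((349 + 118) - 434)*(869 + 696)) - 2734 = sqrt(493 + (467 - 434)*1565) - 2734 = sqrt(493 + 33*1565) - 2734 = sqrt(493 + 51645) - 2734 = sqrt(52138) - 2734 = -2734 + sqrt(52138)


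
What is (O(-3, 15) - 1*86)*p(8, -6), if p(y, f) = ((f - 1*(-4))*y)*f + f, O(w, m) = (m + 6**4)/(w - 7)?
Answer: -19539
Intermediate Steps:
O(w, m) = (1296 + m)/(-7 + w) (O(w, m) = (m + 1296)/(-7 + w) = (1296 + m)/(-7 + w))
p(y, f) = f + f*y*(4 + f) (p(y, f) = ((f + 4)*y)*f + f = ((4 + f)*y)*f + f = (y*(4 + f))*f + f = f*y*(4 + f) + f = f + f*y*(4 + f))
(O(-3, 15) - 1*86)*p(8, -6) = ((1296 + 15)/(-7 - 3) - 1*86)*(-6*(1 + 4*8 - 6*8)) = (1311/(-10) - 86)*(-6*(1 + 32 - 48)) = (-1/10*1311 - 86)*(-6*(-15)) = (-1311/10 - 86)*90 = -2171/10*90 = -19539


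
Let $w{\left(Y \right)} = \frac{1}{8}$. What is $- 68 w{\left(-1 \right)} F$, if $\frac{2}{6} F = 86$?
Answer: $-2193$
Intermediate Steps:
$F = 258$ ($F = 3 \cdot 86 = 258$)
$w{\left(Y \right)} = \frac{1}{8}$
$- 68 w{\left(-1 \right)} F = \left(-68\right) \frac{1}{8} \cdot 258 = \left(- \frac{17}{2}\right) 258 = -2193$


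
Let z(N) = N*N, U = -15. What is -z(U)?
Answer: -225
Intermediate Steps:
z(N) = N²
-z(U) = -1*(-15)² = -1*225 = -225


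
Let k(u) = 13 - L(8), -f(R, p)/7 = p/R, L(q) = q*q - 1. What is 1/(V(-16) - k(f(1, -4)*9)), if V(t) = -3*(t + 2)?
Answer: 1/92 ≈ 0.010870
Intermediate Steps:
L(q) = -1 + q**2 (L(q) = q**2 - 1 = -1 + q**2)
f(R, p) = -7*p/R
V(t) = -6 - 3*t (V(t) = -3*(2 + t) = -6 - 3*t)
k(u) = -50 (k(u) = 13 - (-1 + 8**2) = 13 - (-1 + 64) = 13 - 1*63 = 13 - 63 = -50)
1/(V(-16) - k(f(1, -4)*9)) = 1/((-6 - 3*(-16)) - 1*(-50)) = 1/((-6 + 48) + 50) = 1/(42 + 50) = 1/92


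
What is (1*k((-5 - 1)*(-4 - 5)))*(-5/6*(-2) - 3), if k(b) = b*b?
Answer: -3888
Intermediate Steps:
k(b) = b**2
(1*k((-5 - 1)*(-4 - 5)))*(-5/6*(-2) - 3) = (1*((-5 - 1)*(-4 - 5))**2)*(-5/6*(-2) - 3) = (1*(-6*(-9))**2)*(-5*1/6*(-2) - 3) = (1*54**2)*(-5/6*(-2) - 3) = (1*2916)*(5/3 - 3) = 2916*(-4/3) = -3888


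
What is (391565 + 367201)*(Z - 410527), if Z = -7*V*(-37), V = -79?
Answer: -327019040808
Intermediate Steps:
Z = -20461 (Z = -7*(-79)*(-37) = 553*(-37) = -20461)
(391565 + 367201)*(Z - 410527) = (391565 + 367201)*(-20461 - 410527) = 758766*(-430988) = -327019040808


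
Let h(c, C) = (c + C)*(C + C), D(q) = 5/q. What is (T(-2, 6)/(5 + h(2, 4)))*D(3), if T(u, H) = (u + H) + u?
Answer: 10/159 ≈ 0.062893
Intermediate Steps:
T(u, H) = H + 2*u (T(u, H) = (H + u) + u = H + 2*u)
h(c, C) = 2*C*(C + c) (h(c, C) = (C + c)*(2*C) = 2*C*(C + c))
(T(-2, 6)/(5 + h(2, 4)))*D(3) = ((6 + 2*(-2))/(5 + 2*4*(4 + 2)))*(5/3) = ((6 - 4)/(5 + 2*4*6))*(5*(⅓)) = (2/(5 + 48))*(5/3) = (2/53)*(5/3) = 10/159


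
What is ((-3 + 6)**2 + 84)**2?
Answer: 8649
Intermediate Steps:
((-3 + 6)**2 + 84)**2 = (3**2 + 84)**2 = (9 + 84)**2 = 93**2 = 8649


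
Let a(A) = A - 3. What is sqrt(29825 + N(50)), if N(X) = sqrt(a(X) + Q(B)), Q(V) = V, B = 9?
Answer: sqrt(29825 + 2*sqrt(14)) ≈ 172.72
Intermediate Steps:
a(A) = -3 + A
N(X) = sqrt(6 + X) (N(X) = sqrt((-3 + X) + 9) = sqrt(6 + X))
sqrt(29825 + N(50)) = sqrt(29825 + sqrt(6 + 50)) = sqrt(29825 + sqrt(56)) = sqrt(29825 + 2*sqrt(14))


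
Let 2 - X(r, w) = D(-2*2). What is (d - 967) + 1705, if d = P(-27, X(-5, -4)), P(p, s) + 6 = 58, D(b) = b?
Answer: 790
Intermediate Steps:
X(r, w) = 6 (X(r, w) = 2 - (-2)*2 = 2 - 1*(-4) = 2 + 4 = 6)
P(p, s) = 52 (P(p, s) = -6 + 58 = 52)
d = 52
(d - 967) + 1705 = (52 - 967) + 1705 = -915 + 1705 = 790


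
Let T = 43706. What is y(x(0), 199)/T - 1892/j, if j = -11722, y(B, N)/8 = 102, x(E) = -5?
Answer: 23064226/128080433 ≈ 0.18008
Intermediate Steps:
y(B, N) = 816 (y(B, N) = 8*102 = 816)
y(x(0), 199)/T - 1892/j = 816/43706 - 1892/(-11722) = 816*(1/43706) - 1892*(-1/11722) = 408/21853 + 946/5861 = 23064226/128080433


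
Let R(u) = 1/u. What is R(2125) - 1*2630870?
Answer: -5590598749/2125 ≈ -2.6309e+6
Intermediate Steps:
R(2125) - 1*2630870 = 1/2125 - 1*2630870 = 1/2125 - 2630870 = -5590598749/2125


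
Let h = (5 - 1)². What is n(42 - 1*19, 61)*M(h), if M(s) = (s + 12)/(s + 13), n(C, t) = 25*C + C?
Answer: 16744/29 ≈ 577.38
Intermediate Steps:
h = 16 (h = 4² = 16)
n(C, t) = 26*C
M(s) = (12 + s)/(13 + s)
n(42 - 1*19, 61)*M(h) = (26*(42 - 1*19))*((12 + 16)/(13 + 16)) = (26*(42 - 19))*(28/29) = (26*23)*((1/29)*28) = 598*(28/29) = 16744/29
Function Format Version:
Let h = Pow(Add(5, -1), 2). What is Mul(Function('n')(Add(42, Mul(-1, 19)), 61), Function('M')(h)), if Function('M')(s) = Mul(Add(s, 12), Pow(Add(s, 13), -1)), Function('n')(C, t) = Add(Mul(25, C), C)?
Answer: Rational(16744, 29) ≈ 577.38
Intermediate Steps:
h = 16 (h = Pow(4, 2) = 16)
Function('n')(C, t) = Mul(26, C)
Function('M')(s) = Mul(Pow(Add(13, s), -1), Add(12, s)) (Function('M')(s) = Mul(Add(12, s), Pow(Add(13, s), -1)) = Mul(Pow(Add(13, s), -1), Add(12, s)))
Mul(Function('n')(Add(42, Mul(-1, 19)), 61), Function('M')(h)) = Mul(Mul(26, Add(42, Mul(-1, 19))), Mul(Pow(Add(13, 16), -1), Add(12, 16))) = Mul(Mul(26, Add(42, -19)), Mul(Pow(29, -1), 28)) = Mul(Mul(26, 23), Mul(Rational(1, 29), 28)) = Mul(598, Rational(28, 29)) = Rational(16744, 29)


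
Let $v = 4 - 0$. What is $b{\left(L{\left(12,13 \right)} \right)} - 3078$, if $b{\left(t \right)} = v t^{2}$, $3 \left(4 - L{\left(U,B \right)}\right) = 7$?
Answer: $- \frac{27602}{9} \approx -3066.9$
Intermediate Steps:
$v = 4$ ($v = 4 + 0 = 4$)
$L{\left(U,B \right)} = \frac{5}{3}$ ($L{\left(U,B \right)} = 4 - \frac{7}{3} = \frac{5}{3}$)
$b{\left(t \right)} = 4 t^{2}$
$b{\left(L{\left(12,13 \right)} \right)} - 3078 = 4 \left(\frac{5}{3}\right)^{2} - 3078 = 4 \cdot \frac{25}{9} - 3078 = \frac{100}{9} - 3078 = - \frac{27602}{9}$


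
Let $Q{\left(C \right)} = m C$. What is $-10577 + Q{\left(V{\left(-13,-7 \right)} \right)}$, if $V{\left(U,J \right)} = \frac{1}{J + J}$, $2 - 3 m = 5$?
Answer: $- \frac{148077}{14} \approx -10577.0$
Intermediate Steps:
$m = -1$ ($m = \frac{2}{3} - \frac{5}{3} = -1$)
$V{\left(U,J \right)} = \frac{1}{2 J}$
$Q{\left(C \right)} = - C$
$-10577 + Q{\left(V{\left(-13,-7 \right)} \right)} = -10577 - \frac{1}{2 \left(-7\right)} = -10577 - \frac{1}{2} \left(- \frac{1}{7}\right) = -10577 - - \frac{1}{14} = -10577 + \frac{1}{14} = - \frac{148077}{14}$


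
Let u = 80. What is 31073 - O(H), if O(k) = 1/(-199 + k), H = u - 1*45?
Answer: 5095973/164 ≈ 31073.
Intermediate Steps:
H = 35 (H = 80 - 1*45 = 80 - 45 = 35)
31073 - O(H) = 31073 - 1/(-199 + 35) = 31073 - 1/(-164) = 31073 - 1*(-1/164) = 31073 + 1/164 = 5095973/164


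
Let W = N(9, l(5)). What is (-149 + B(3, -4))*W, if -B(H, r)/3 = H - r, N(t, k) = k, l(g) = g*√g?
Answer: -850*√5 ≈ -1900.7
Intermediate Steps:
l(g) = g^(3/2)
B(H, r) = -3*H + 3*r (B(H, r) = -3*(H - r) = -3*H + 3*r)
W = 5*√5 (W = 5^(3/2) = 5*√5 ≈ 11.180)
(-149 + B(3, -4))*W = (-149 + (-3*3 + 3*(-4)))*(5*√5) = (-149 + (-9 - 12))*(5*√5) = (-149 - 21)*(5*√5) = -850*√5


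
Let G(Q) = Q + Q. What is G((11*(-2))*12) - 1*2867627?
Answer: -2868155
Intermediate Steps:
G(Q) = 2*Q
G((11*(-2))*12) - 1*2867627 = 2*((11*(-2))*12) - 1*2867627 = 2*(-22*12) - 2867627 = 2*(-264) - 2867627 = -528 - 2867627 = -2868155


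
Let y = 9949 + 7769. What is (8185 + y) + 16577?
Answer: 42480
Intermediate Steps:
y = 17718
(8185 + y) + 16577 = (8185 + 17718) + 16577 = 25903 + 16577 = 42480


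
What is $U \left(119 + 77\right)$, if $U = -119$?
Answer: $-23324$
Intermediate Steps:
$U \left(119 + 77\right) = - 119 \left(119 + 77\right) = \left(-119\right) 196 = -23324$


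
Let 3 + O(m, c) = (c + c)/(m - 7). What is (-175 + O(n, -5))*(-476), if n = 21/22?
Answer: 1594872/19 ≈ 83941.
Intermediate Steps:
n = 21/22 (n = 21*(1/22) = 21/22 ≈ 0.95455)
O(m, c) = -3 + 2*c/(-7 + m) (O(m, c) = -3 + (c + c)/(m - 7) = -3 + (2*c)/(-7 + m) = -3 + 2*c/(-7 + m))
(-175 + O(n, -5))*(-476) = (-175 + (21 - 3*21/22 + 2*(-5))/(-7 + 21/22))*(-476) = (-175 + (21 - 63/22 - 10)/(-133/22))*(-476) = (-175 - 22/133*179/22)*(-476) = (-175 - 179/133)*(-476) = -23454/133*(-476) = 1594872/19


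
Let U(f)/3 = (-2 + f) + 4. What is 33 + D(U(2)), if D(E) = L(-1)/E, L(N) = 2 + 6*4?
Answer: 211/6 ≈ 35.167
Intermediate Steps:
L(N) = 26 (L(N) = 2 + 24 = 26)
U(f) = 6 + 3*f (U(f) = 3*((-2 + f) + 4) = 3*(2 + f) = 6 + 3*f)
D(E) = 26/E
33 + D(U(2)) = 33 + 26/(6 + 3*2) = 33 + 26/(6 + 6) = 33 + 26/12 = 33 + 26*(1/12) = 33 + 13/6 = 211/6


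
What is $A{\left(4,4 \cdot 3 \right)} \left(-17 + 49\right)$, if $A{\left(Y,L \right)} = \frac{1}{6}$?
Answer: $\frac{16}{3} \approx 5.3333$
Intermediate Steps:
$A{\left(Y,L \right)} = \frac{1}{6}$
$A{\left(4,4 \cdot 3 \right)} \left(-17 + 49\right) = \frac{-17 + 49}{6} = \frac{1}{6} \cdot 32 = \frac{16}{3}$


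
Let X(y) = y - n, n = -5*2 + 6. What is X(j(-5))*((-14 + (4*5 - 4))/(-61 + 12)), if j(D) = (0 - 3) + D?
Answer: 8/49 ≈ 0.16327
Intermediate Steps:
n = -4 (n = -10 + 6 = -4)
j(D) = -3 + D
X(y) = 4 + y (X(y) = y - 1*(-4) = y + 4 = 4 + y)
X(j(-5))*((-14 + (4*5 - 4))/(-61 + 12)) = (4 + (-3 - 5))*((-14 + (4*5 - 4))/(-61 + 12)) = (4 - 8)*((-14 + (20 - 4))/(-49)) = -4*(-14 + 16)*(-1)/49 = -8*(-1)/49 = -4*(-2/49) = 8/49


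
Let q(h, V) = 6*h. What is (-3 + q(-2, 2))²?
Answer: 225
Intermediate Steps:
(-3 + q(-2, 2))² = (-3 + 6*(-2))² = (-3 - 12)² = (-15)² = 225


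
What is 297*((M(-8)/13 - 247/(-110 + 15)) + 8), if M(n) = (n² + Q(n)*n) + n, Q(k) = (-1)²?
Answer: 275913/65 ≈ 4244.8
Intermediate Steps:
Q(k) = 1
M(n) = n² + 2*n (M(n) = (n² + 1*n) + n = (n² + n) + n = (n + n²) + n = n² + 2*n)
297*((M(-8)/13 - 247/(-110 + 15)) + 8) = 297*((-8*(2 - 8)/13 - 247/(-110 + 15)) + 8) = 297*((-8*(-6)*(1/13) - 247/(-95)) + 8) = 297*((48*(1/13) - 247*(-1/95)) + 8) = 297*((48/13 + 13/5) + 8) = 297*(409/65 + 8) = 297*(929/65) = 275913/65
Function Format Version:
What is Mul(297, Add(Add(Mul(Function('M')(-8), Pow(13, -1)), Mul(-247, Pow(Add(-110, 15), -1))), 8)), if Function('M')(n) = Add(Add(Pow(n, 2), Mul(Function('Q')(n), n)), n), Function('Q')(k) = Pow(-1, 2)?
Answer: Rational(275913, 65) ≈ 4244.8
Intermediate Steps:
Function('Q')(k) = 1
Function('M')(n) = Add(Pow(n, 2), Mul(2, n)) (Function('M')(n) = Add(Add(Pow(n, 2), Mul(1, n)), n) = Add(Add(Pow(n, 2), n), n) = Add(Add(n, Pow(n, 2)), n) = Add(Pow(n, 2), Mul(2, n)))
Mul(297, Add(Add(Mul(Function('M')(-8), Pow(13, -1)), Mul(-247, Pow(Add(-110, 15), -1))), 8)) = Mul(297, Add(Add(Mul(Mul(-8, Add(2, -8)), Pow(13, -1)), Mul(-247, Pow(Add(-110, 15), -1))), 8)) = Mul(297, Add(Add(Mul(Mul(-8, -6), Rational(1, 13)), Mul(-247, Pow(-95, -1))), 8)) = Mul(297, Add(Add(Mul(48, Rational(1, 13)), Mul(-247, Rational(-1, 95))), 8)) = Mul(297, Add(Add(Rational(48, 13), Rational(13, 5)), 8)) = Mul(297, Add(Rational(409, 65), 8)) = Mul(297, Rational(929, 65)) = Rational(275913, 65)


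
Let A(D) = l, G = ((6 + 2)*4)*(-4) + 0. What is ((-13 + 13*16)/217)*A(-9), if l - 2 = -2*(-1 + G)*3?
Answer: 151320/217 ≈ 697.33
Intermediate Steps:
G = -128 (G = (8*4)*(-4) + 0 = 32*(-4) + 0 = -128 + 0 = -128)
l = 776 (l = 2 - 2*(-1 - 128)*3 = 2 - 2*(-129)*3 = 2 + 258*3 = 2 + 774 = 776)
A(D) = 776
((-13 + 13*16)/217)*A(-9) = ((-13 + 13*16)/217)*776 = ((-13 + 208)*(1/217))*776 = (195*(1/217))*776 = (195/217)*776 = 151320/217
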